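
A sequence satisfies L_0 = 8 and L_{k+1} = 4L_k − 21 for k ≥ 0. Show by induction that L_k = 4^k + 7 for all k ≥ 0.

Base case: L_0 = 8, and 4^0 + 7 = 1 + 7 = 8.
Assume L_m = 4^m + 7 for some m ≥ 0.
Then L_{m+1} = 4L_m − 21 = 4·(4^m + 7) − 21 = 4^{m+1} + 28 − 21 = 4^{m+1} + 7.
By induction, L_k = 4^k + 7 for all k ≥ 0.

L_k = 4^k + 7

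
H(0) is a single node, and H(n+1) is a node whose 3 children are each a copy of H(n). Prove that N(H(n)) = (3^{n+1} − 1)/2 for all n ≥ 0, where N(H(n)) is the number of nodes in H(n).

Base case: N(H(0)) = 1, and (3^{0+1} − 1)/2 = 1.
Assume N(H(j)) = (3^{j+1} − 1)/2.
Then N(H(j+1)) = 1 + 3N(H(j)) = 1 + 3·(3^{j+1} − 1)/2 = 1 + (3^{j+2} − 3)/2 = (2 + 3^{j+2} − 3)/2 = (3^{j+2} − 1)/2.
Hence N(H(n)) = (3^{n+1} − 1)/2 for every n ≥ 0, by induction.

N(H(n)) = (3^{n+1} − 1)/2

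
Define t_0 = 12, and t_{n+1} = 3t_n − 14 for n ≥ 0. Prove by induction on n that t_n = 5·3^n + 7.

Base case: t_0 = 12, and 5·3^0 + 7 = 5 + 7 = 12.
Assume t_m = 5·3^m + 7 for some m ≥ 0.
Then t_{m+1} = 3t_m − 14 = 3·(5·3^m + 7) − 14 = 15·3^m + 21 − 14 = 5·3^{m+1} + 7.
This completes the inductive step, so t_n = 5·3^n + 7 for all n ≥ 0.

t_n = 5·3^n + 7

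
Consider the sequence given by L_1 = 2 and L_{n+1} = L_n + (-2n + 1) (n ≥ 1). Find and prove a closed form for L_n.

Claim: L_n = -n^2 + 2n + 1.

Base case: L_1 = 2, and -1^2 + 2·1 + 1 = 2.
Assume L_r = -r^2 + 2r + 1.
Then L_{r+1} = L_r + (-2r + 1) = (-r^2 + 2r + 1) + (-2r + 1) = -r^2 + 2,
and -(r+1)^2 + 2·(r+1) + 1 = -r^2 + 2.
This completes the inductive step, so L_n = -n^2 + 2n + 1 for all n ≥ 1.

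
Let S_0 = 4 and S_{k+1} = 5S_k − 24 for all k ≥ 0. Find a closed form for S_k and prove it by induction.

Claim: S_k = -2·5^k + 6.

Base case: S_0 = 4, and -2·5^0 + 6 = -2 + 6 = 4.
Assume S_m = -2·5^m + 6 for some m ≥ 0.
Then S_{m+1} = 5S_m − 24 = 5·(-2·5^m + 6) − 24 = -10·5^m + 30 − 24 = -2·5^{m+1} + 6.
This completes the inductive step, so S_k = -2·5^k + 6 for all k ≥ 0.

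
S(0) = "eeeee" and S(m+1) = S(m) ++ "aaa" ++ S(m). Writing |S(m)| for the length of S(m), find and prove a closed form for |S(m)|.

Claim: |S(m)| = 2^{m+3} − 3.

Base case: |S(0)| = 5, and 2^{0+3} − 3 = 5.
Assume |S(k)| = 2^{k+3} − 3.
Then |S(k+1)| = |S(k)| + 3 + |S(k)| = 2|S(k)| + 3 = 2(2^{k+3} − 3) + 3 = 2^{k+1+3} − 6 + 3 = 2^{k+1+3} − 3.
Hence |S(m)| = 2^{m+3} − 3 for every m ≥ 0, by induction.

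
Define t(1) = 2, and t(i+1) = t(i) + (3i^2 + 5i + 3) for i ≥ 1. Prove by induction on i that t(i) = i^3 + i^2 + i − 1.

Base case: t(1) = 2, and 1^3 + 1^2 + 1 − 1 = 2.
Assume t(r) = r^3 + r^2 + r − 1.
Then t(r+1) = t(r) + (3r^2 + 5r + 3) = (r^3 + r^2 + r − 1) + (3r^2 + 5r + 3) = r^3 + 4r^2 + 6r + 2,
and (r+1)^3 + (r+1)^2 + (r+1) − 1 = r^3 + 4r^2 + 6r + 2.
Hence t(i) = i^3 + i^2 + i − 1 for every i ≥ 1, by induction.

t(i) = i^3 + i^2 + i − 1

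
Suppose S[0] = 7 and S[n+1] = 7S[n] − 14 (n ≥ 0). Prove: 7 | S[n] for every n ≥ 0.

Base case: S[0] = 7 = 7·1, so 7 | S[0].
Assume 7 | S[k], so S[k] = 7t for some integer t.
Then S[k+1] = 7S[k] − 14 = 7·(7t) − 14 = 7(7t − 2), so 7 | S[k+1].
Hence 7 | S[n] for every n ≥ 0, by induction.

7 | S[n]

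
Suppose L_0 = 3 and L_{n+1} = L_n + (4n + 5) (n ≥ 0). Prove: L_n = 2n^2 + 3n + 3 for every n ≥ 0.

Base case: L_0 = 3, and 2·0^2 + 3·0 + 3 = 3.
Assume L_r = 2r^2 + 3r + 3.
Then L_{r+1} = L_r + (4r + 5) = (2r^2 + 3r + 3) + (4r + 5) = 2r^2 + 7r + 8,
and 2·(r+1)^2 + 3·(r+1) + 3 = 2r^2 + 7r + 8.
This completes the inductive step, so L_n = 2n^2 + 3n + 3 for all n ≥ 0.

L_n = 2n^2 + 3n + 3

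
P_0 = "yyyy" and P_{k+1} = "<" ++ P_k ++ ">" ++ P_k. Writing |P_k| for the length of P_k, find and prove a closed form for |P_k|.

Claim: |P_k| = 6·2^k − 2.

Base case: |P_0| = 4, and 6·2^0 − 2 = 4.
Assume |P_j| = 6·2^j − 2.
Then |P_{j+1}| = 1 + |P_j| + 1 + |P_j| = 2|P_j| + 2 = 2(6·2^j − 2) + 2 = 6·2^{j+1} − 4 + 2 = 6·2^{j+1} − 2.
By induction, |P_k| = 6·2^k − 2 for all k ≥ 0.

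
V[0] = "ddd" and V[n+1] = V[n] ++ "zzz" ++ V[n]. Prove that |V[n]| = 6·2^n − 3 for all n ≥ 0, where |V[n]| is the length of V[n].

Base case: |V[0]| = 3, and 6·2^0 − 3 = 3.
Assume |V[j]| = 6·2^j − 3.
Then |V[j+1]| = |V[j]| + 3 + |V[j]| = 2|V[j]| + 3 = 2(6·2^j − 3) + 3 = 6·2^{j+1} − 6 + 3 = 6·2^{j+1} − 3.
So the formula holds for j+1, and by induction |V[n]| = 6·2^n − 3 for all n ≥ 0.

|V[n]| = 6·2^n − 3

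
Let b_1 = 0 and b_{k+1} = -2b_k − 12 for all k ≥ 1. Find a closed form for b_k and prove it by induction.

Claim: b_k = -2·(-2)^k − 4.

Base case: b_1 = 0, and -2·(-2)^1 − 4 = 4 − 4 = 0.
Assume b_m = -2·(-2)^m − 4 for some m ≥ 1.
Then b_{m+1} = -2b_m − 12 = -2·(-2·(-2)^m − 4) − 12 = 4·(-2)^m + 8 − 12 = -2·(-2)^{m+1} − 4.
By induction, b_k = -2·(-2)^k − 4 for all k ≥ 1.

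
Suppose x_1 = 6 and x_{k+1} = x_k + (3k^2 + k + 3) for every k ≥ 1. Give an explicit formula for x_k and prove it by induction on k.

Claim: x_k = k^3 − k^2 + 3k + 3.

Base case: x_1 = 6, and 1^3 − 1^2 + 3·1 + 3 = 6.
Assume x_j = j^3 − j^2 + 3j + 3.
Then x_{j+1} = x_j + (3j^2 + j + 3) = (j^3 − j^2 + 3j + 3) + (3j^2 + j + 3) = j^3 + 2j^2 + 4j + 6,
and (j+1)^3 − (j+1)^2 + 3·(j+1) + 3 = j^3 + 2j^2 + 4j + 6.
This completes the inductive step, so x_k = k^3 − k^2 + 3k + 3 for all k ≥ 1.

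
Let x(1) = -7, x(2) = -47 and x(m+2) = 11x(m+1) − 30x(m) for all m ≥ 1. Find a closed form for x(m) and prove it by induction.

Claim: x(m) = 5^m − 2·6^m.

Base cases: x(1) = -7 and 5^1 − 2·6^1 = -7; x(2) = -47 and 5^2 − 2·6^2 = -47.
Assume x(j) = 5^j − 2·6^j for all 1 ≤ j ≤ r, where r ≥ 2.
Then x(r+1) = 11x(r) − 30x(r−1) = 11·(5^r − 2·6^r) − 30·(5^{r−1} − 2·6^{r−1}) = (11·5 − 30)5^{r−1} − 2·(11·6 − 30)6^{r−1} = 25·5^{r−1} − 72·6^{r−1} = 5^{r+1} − 2·6^{r+1}.
So the formula holds for r+1, and by strong induction x(m) = 5^m − 2·6^m for all m ≥ 1.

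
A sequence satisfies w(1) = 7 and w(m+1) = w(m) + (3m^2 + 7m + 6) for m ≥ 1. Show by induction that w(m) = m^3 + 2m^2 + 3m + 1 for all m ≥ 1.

Base case: w(1) = 7, and 1^3 + 2·1^2 + 3·1 + 1 = 7.
Assume w(r) = r^3 + 2r^2 + 3r + 1.
Then w(r+1) = w(r) + (3r^2 + 7r + 6) = (r^3 + 2r^2 + 3r + 1) + (3r^2 + 7r + 6) = r^3 + 5r^2 + 10r + 7,
and (r+1)^3 + 2·(r+1)^2 + 3·(r+1) + 1 = r^3 + 5r^2 + 10r + 7.
Hence w(m) = m^3 + 2m^2 + 3m + 1 for every m ≥ 1, by induction.

w(m) = m^3 + 2m^2 + 3m + 1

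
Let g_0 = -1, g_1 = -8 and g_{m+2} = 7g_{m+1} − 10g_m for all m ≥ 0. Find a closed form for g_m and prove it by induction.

Claim: g_m = 2^m − 2·5^m.

Base cases: g_0 = -1 and 2^0 − 2·5^0 = -1; g_1 = -8 and 2^1 − 2·5^1 = -8.
Assume g_j = 2^j − 2·5^j for all 0 ≤ j ≤ k, where k ≥ 1.
Then g_{k+1} = 7g_k − 10g_{k−1} = 7·(2^k − 2·5^k) − 10·(2^{k−1} − 2·5^{k−1}) = (7·2 − 10)2^{k−1} − 2·(7·5 − 10)5^{k−1} = 4·2^{k−1} − 50·5^{k−1} = 2^{k+1} − 2·5^{k+1}.
By strong induction, g_m = 2^m − 2·5^m for all m ≥ 0.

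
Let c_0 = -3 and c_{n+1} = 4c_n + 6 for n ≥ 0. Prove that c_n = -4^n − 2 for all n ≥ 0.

Base case: c_0 = -3, and -4^0 − 2 = -1 − 2 = -3.
Assume c_j = -4^j − 2 for some j ≥ 0.
Then c_{j+1} = 4c_j + 6 = 4·(-4^j − 2) + 6 = -4^{j+1} − 8 + 6 = -4^{j+1} − 2.
This completes the inductive step, so c_n = -4^n − 2 for all n ≥ 0.

c_n = -4^n − 2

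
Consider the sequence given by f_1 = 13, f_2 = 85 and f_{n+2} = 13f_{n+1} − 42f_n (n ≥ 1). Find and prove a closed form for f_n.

Claim: f_n = 7^n + 6^n.

Base cases: f_1 = 13 and 7^1 + 6^1 = 13; f_2 = 85 and 7^2 + 6^2 = 85.
Assume f_j = 7^j + 6^j for all 1 ≤ j ≤ m, where m ≥ 2.
Then f_{m+1} = 13f_m − 42f_{m−1} = 13·(7^m + 6^m) − 42·(7^{m−1} + 6^{m−1}) = (13·7 − 42)7^{m−1} + (13·6 − 42)6^{m−1} = 49·7^{m−1} + 36·6^{m−1} = 7^{m+1} + 6^{m+1}.
So the formula holds for m+1, and by strong induction f_n = 7^n + 6^n for all n ≥ 1.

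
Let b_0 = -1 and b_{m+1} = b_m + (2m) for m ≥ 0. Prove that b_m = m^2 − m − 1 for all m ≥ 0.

Base case: b_0 = -1, and 0^2 − 0 − 1 = -1.
Assume b_r = r^2 − r − 1.
Then b_{r+1} = b_r + (2r) = (r^2 − r − 1) + (2r) = r^2 + r − 1,
and (r+1)^2 − (r+1) − 1 = r^2 + r − 1.
By induction, b_m = m^2 − m − 1 for all m ≥ 0.

b_m = m^2 − m − 1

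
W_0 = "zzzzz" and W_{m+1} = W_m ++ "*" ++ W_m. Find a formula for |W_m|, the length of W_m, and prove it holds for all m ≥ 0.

Claim: |W_m| = 6·2^m − 1.

Base case: |W_0| = 5, and 6·2^0 − 1 = 5.
Assume |W_r| = 6·2^r − 1.
Then |W_{r+1}| = |W_r| + 1 + |W_r| = 2|W_r| + 1 = 2(6·2^r − 1) + 1 = 6·2^{r+1} − 2 + 1 = 6·2^{r+1} − 1.
By induction, |W_m| = 6·2^m − 1 for all m ≥ 0.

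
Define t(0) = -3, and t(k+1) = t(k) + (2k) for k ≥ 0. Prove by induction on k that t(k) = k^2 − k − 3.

Base case: t(0) = -3, and 0^2 − 0 − 3 = -3.
Assume t(r) = r^2 − r − 3.
Then t(r+1) = t(r) + (2r) = (r^2 − r − 3) + (2r) = r^2 + r − 3,
and (r+1)^2 − (r+1) − 3 = r^2 + r − 3.
This completes the inductive step, so t(k) = k^2 − k − 3 for all k ≥ 0.

t(k) = k^2 − k − 3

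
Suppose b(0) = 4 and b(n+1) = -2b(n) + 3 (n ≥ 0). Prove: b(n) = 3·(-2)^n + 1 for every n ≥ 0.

Base case: b(0) = 4, and 3·(-2)^0 + 1 = 3 + 1 = 4.
Assume b(m) = 3·(-2)^m + 1 for some m ≥ 0.
Then b(m+1) = -2b(m) + 3 = -2·(3·(-2)^m + 1) + 3 = -6·(-2)^m − 2 + 3 = 3·(-2)^{m+1} + 1.
Hence b(n) = 3·(-2)^n + 1 for every n ≥ 0, by induction.

b(n) = 3·(-2)^n + 1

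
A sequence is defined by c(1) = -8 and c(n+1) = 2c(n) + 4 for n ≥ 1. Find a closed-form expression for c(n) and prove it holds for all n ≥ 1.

Claim: c(n) = -2^{n+1} − 4.

Base case: c(1) = -8, and -2^{1+1} − 4 = -4 − 4 = -8.
Assume c(k) = -2^{k+1} − 4 for some k ≥ 1.
Then c(k+1) = 2c(k) + 4 = 2·(-2^{k+1} − 4) + 4 = -2^{k+2} − 8 + 4 = -2^{k+2} − 4.
So the formula holds for k+1, and by induction c(n) = -2^{n+1} − 4 for all n ≥ 1.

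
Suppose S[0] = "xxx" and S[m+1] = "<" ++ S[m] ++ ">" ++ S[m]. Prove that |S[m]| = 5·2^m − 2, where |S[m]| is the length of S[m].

Base case: |S[0]| = 3, and 5·2^0 − 2 = 3.
Assume |S[r]| = 5·2^r − 2.
Then |S[r+1]| = 1 + |S[r]| + 1 + |S[r]| = 2|S[r]| + 2 = 2(5·2^r − 2) + 2 = 5·2^{r+1} − 4 + 2 = 5·2^{r+1} − 2.
So the formula holds for r+1, and by induction |S[m]| = 5·2^m − 2 for all m ≥ 0.

|S[m]| = 5·2^m − 2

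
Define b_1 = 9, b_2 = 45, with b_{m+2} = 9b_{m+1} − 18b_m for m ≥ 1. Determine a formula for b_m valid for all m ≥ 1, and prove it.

Claim: b_m = 6^m + 3^m.

Base cases: b_1 = 9 and 6^1 + 3^1 = 9; b_2 = 45 and 6^2 + 3^2 = 45.
Assume b_j = 6^j + 3^j for all 1 ≤ j ≤ k, where k ≥ 2.
Then b_{k+1} = 9b_k − 18b_{k−1} = 9·(6^k + 3^k) − 18·(6^{k−1} + 3^{k−1}) = (9·6 − 18)6^{k−1} + (9·3 − 18)3^{k−1} = 36·6^{k−1} + 9·3^{k−1} = 6^{k+1} + 3^{k+1}.
Hence b_m = 6^m + 3^m for every m ≥ 1, by strong induction.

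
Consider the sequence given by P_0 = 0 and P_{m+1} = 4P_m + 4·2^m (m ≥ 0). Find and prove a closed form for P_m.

Claim: P_m = 2·4^m − 2·2^m.

Base case: P_0 = 0, and 2·4^0 − 2·2^0 = 2 − 2 = 0.
Assume P_k = 2·4^k − 2·2^k for some k ≥ 0.
Then P_{k+1} = 4P_k + 4·2^k = 4·(2·4^k − 2·2^k) + 4·2^k = 2·4^{k+1} − 8·2^k + 4·2^k = 2·4^{k+1} − 4·2^k = 2·4^{k+1} − 2·2^{k+1}.
Hence P_m = 2·4^m − 2·2^m for every m ≥ 0, by induction.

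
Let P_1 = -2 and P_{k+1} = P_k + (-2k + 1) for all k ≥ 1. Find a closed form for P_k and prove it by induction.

Claim: P_k = -k^2 + 2k − 3.

Base case: P_1 = -2, and -1^2 + 2·1 − 3 = -2.
Assume P_r = -r^2 + 2r − 3.
Then P_{r+1} = P_r + (-2r + 1) = (-r^2 + 2r − 3) + (-2r + 1) = -r^2 − 2,
and -(r+1)^2 + 2·(r+1) − 3 = -r^2 − 2.
This completes the inductive step, so P_k = -k^2 + 2k − 3 for all k ≥ 1.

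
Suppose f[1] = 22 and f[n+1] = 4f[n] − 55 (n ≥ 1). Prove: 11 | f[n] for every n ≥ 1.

Base case: f[1] = 22 = 11·2, so 11 | f[1].
Assume 11 | f[k], so f[k] = 11t for some integer t.
Then f[k+1] = 4f[k] − 55 = 4·(11t) − 55 = 11(4t − 5), so 11 | f[k+1].
By induction, 11 | f[n] for all n ≥ 1.

11 | f[n]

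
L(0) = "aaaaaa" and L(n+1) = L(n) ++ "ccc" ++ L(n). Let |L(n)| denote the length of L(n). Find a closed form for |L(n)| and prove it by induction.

Claim: |L(n)| = 9·2^n − 3.

Base case: |L(0)| = 6, and 9·2^0 − 3 = 6.
Assume |L(k)| = 9·2^k − 3.
Then |L(k+1)| = |L(k)| + 3 + |L(k)| = 2|L(k)| + 3 = 2(9·2^k − 3) + 3 = 9·2^{k+1} − 6 + 3 = 9·2^{k+1} − 3.
By induction, |L(n)| = 9·2^n − 3 for all n ≥ 0.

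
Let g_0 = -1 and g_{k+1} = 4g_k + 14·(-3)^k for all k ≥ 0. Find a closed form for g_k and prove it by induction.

Claim: g_k = 4^k − 2·(-3)^k.

Base case: g_0 = -1, and 4^0 − 2·(-3)^0 = 1 − 2 = -1.
Assume g_m = 4^m − 2·(-3)^m for some m ≥ 0.
Then g_{m+1} = 4g_m + 14·(-3)^m = 4·(4^m − 2·(-3)^m) + 14·(-3)^m = 4^{m+1} − 8·(-3)^m + 14·(-3)^m = 4^{m+1} + 6·(-3)^m = 4^{m+1} − 2·(-3)^{m+1}.
Hence g_k = 4^k − 2·(-3)^k for every k ≥ 0, by induction.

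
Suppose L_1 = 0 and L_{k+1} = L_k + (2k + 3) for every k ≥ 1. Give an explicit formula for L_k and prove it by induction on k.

Claim: L_k = k^2 + 2k − 3.

Base case: L_1 = 0, and 1^2 + 2·1 − 3 = 0.
Assume L_m = m^2 + 2m − 3.
Then L_{m+1} = L_m + (2m + 3) = (m^2 + 2m − 3) + (2m + 3) = m^2 + 4m,
and (m+1)^2 + 2·(m+1) − 3 = m^2 + 4m.
This completes the inductive step, so L_k = k^2 + 2k − 3 for all k ≥ 1.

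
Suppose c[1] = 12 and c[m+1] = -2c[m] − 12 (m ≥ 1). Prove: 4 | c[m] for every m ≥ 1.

Base case: c[1] = 12 = 4·3, so 4 | c[1].
Assume 4 | c[k], so c[k] = 4t for some integer t.
Then c[k+1] = -2c[k] − 12 = -2·(4t) − 12 = 4(-2t − 3), so 4 | c[k+1].
Hence 4 | c[m] for every m ≥ 1, by induction.

4 | c[m]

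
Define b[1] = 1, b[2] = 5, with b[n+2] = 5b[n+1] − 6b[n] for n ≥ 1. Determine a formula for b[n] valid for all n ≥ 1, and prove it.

Claim: b[n] = -2^n + 3^n.

Base cases: b[1] = 1 and -2^1 + 3^1 = 1; b[2] = 5 and -2^2 + 3^2 = 5.
Assume b[i] = -2^i + 3^i for all 1 ≤ i ≤ j, where j ≥ 2.
Then b[j+1] = 5b[j] − 6b[j−1] = 5·(-2^j + 3^j) − 6·(-2^{j−1} + 3^{j−1}) = -(5·2 − 6)2^{j−1} + (5·3 − 6)3^{j−1} = -4·2^{j−1} + 9·3^{j−1} = -2^{j+1} + 3^{j+1}.
This completes the inductive step, so b[n] = -2^n + 3^n for all n ≥ 1.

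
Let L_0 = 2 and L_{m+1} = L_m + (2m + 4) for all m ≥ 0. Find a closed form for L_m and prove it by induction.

Claim: L_m = m^2 + 3m + 2.

Base case: L_0 = 2, and 0^2 + 3·0 + 2 = 2.
Assume L_k = k^2 + 3k + 2.
Then L_{k+1} = L_k + (2k + 4) = (k^2 + 3k + 2) + (2k + 4) = k^2 + 5k + 6,
and (k+1)^2 + 3·(k+1) + 2 = k^2 + 5k + 6.
Hence L_m = m^2 + 3m + 2 for every m ≥ 0, by induction.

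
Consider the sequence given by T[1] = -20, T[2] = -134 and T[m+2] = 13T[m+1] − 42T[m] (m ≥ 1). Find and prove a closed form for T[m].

Claim: T[m] = -6^m − 2·7^m.

Base cases: T[1] = -20 and -6^1 − 2·7^1 = -20; T[2] = -134 and -6^2 − 2·7^2 = -134.
Assume T[i] = -6^i − 2·7^i for all 1 ≤ i ≤ j, where j ≥ 2.
Then T[j+1] = 13T[j] − 42T[j−1] = 13·(-6^j − 2·7^j) − 42·(-6^{j−1} − 2·7^{j−1}) = -(13·6 − 42)6^{j−1} − 2·(13·7 − 42)7^{j−1} = -36·6^{j−1} − 98·7^{j−1} = -6^{j+1} − 2·7^{j+1}.
So the formula holds for j+1, and by strong induction T[m] = -6^m − 2·7^m for all m ≥ 1.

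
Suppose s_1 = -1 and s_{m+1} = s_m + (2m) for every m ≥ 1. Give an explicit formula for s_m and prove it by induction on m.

Claim: s_m = m^2 − m − 1.

Base case: s_1 = -1, and 1^2 − 1 − 1 = -1.
Assume s_j = j^2 − j − 1.
Then s_{j+1} = s_j + (2j) = (j^2 − j − 1) + (2j) = j^2 + j − 1,
and (j+1)^2 − (j+1) − 1 = j^2 + j − 1.
Hence s_m = m^2 − m − 1 for every m ≥ 1, by induction.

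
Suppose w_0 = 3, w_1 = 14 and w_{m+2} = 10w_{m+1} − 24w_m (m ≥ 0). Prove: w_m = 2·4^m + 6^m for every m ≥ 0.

Base cases: w_0 = 3 and 2·4^0 + 6^0 = 3; w_1 = 14 and 2·4^1 + 6^1 = 14.
Assume w_j = 2·4^j + 6^j for all 0 ≤ j ≤ k, where k ≥ 1.
Then w_{k+1} = 10w_k − 24w_{k−1} = 10·(2·4^k + 6^k) − 24·(2·4^{k−1} + 6^{k−1}) = 2·(10·4 − 24)4^{k−1} + (10·6 − 24)6^{k−1} = 32·4^{k−1} + 36·6^{k−1} = 2·4^{k+1} + 6^{k+1}.
By strong induction, w_m = 2·4^m + 6^m for all m ≥ 0.

w_m = 2·4^m + 6^m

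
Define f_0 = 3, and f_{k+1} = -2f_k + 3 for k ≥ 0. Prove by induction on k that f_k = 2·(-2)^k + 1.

Base case: f_0 = 3, and 2·(-2)^0 + 1 = 2 + 1 = 3.
Assume f_r = 2·(-2)^r + 1 for some r ≥ 0.
Then f_{r+1} = -2f_r + 3 = -2·(2·(-2)^r + 1) + 3 = -4·(-2)^r − 2 + 3 = 2·(-2)^{r+1} + 1.
This completes the inductive step, so f_k = 2·(-2)^k + 1 for all k ≥ 0.

f_k = 2·(-2)^k + 1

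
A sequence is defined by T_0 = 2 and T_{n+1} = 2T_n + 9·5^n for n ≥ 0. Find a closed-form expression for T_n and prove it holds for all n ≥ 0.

Claim: T_n = -2^n + 3·5^n.

Base case: T_0 = 2, and -2^0 + 3·5^0 = -1 + 3 = 2.
Assume T_j = -2^j + 3·5^j for some j ≥ 0.
Then T_{j+1} = 2T_j + 9·5^j = 2·(-2^j + 3·5^j) + 9·5^j = -2^{j+1} + 6·5^j + 9·5^j = -2^{j+1} + 15·5^j = -2^{j+1} + 3·5^{j+1}.
By induction, T_n = -2^n + 3·5^n for all n ≥ 0.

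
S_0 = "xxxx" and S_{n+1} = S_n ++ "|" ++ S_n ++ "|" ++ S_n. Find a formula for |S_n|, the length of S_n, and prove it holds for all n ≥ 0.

Claim: |S_n| = 5·3^n − 1.

Base case: |S_0| = 4, and 5·3^0 − 1 = 4.
Assume |S_k| = 5·3^k − 1.
Then |S_{k+1}| = 3|S_k| + 2 = 3(5·3^k − 1) + 2 = 5·3^{k+1} − 3 + 2 = 5·3^{k+1} − 1.
Hence |S_n| = 5·3^n − 1 for every n ≥ 0, by induction.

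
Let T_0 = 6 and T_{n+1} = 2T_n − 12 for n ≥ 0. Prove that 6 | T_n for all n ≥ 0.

Base case: T_0 = 6 = 6·1, so 6 | T_0.
Assume 6 | T_r, so T_r = 6t for some integer t.
Then T_{r+1} = 2T_r − 12 = 2·(6t) − 12 = 6(2t − 2), so 6 | T_{r+1}.
This completes the inductive step, so 6 | T_n for all n ≥ 0.

6 | T_n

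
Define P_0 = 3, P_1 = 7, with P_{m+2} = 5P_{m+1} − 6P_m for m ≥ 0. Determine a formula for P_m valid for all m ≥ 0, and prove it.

Claim: P_m = 3^m + 2·2^m.

Base cases: P_0 = 3 and 3^0 + 2·2^0 = 3; P_1 = 7 and 3^1 + 2·2^1 = 7.
Assume P_j = 3^j + 2·2^j for all 0 ≤ j ≤ k, where k ≥ 1.
Then P_{k+1} = 5P_k − 6P_{k−1} = 5·(3^k + 2·2^k) − 6·(3^{k−1} + 2·2^{k−1}) = (5·3 − 6)3^{k−1} + 2·(5·2 − 6)2^{k−1} = 9·3^{k−1} + 8·2^{k−1} = 3^{k+1} + 2·2^{k+1}.
So the formula holds for k+1, and by strong induction P_m = 3^m + 2·2^m for all m ≥ 0.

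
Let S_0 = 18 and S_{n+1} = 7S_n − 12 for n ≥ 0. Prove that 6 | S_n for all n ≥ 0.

Base case: S_0 = 18 = 6·3, so 6 | S_0.
Assume 6 | S_m, so S_m = 6t for some integer t.
Then S_{m+1} = 7S_m − 12 = 7·(6t) − 12 = 6(7t − 2), so 6 | S_{m+1}.
Hence 6 | S_n for every n ≥ 0, by induction.

6 | S_n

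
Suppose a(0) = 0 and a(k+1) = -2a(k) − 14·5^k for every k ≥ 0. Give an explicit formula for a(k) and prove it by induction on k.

Claim: a(k) = 2·(-2)^k − 2·5^k.

Base case: a(0) = 0, and 2·(-2)^0 − 2·5^0 = 2 − 2 = 0.
Assume a(j) = 2·(-2)^j − 2·5^j for some j ≥ 0.
Then a(j+1) = -2a(j) − 14·5^j = -2·(2·(-2)^j − 2·5^j) − 14·5^j = 2·(-2)^{j+1} + 4·5^j − 14·5^j = 2·(-2)^{j+1} − 10·5^j = 2·(-2)^{j+1} − 2·5^{j+1}.
By induction, a(k) = 2·(-2)^k − 2·5^k for all k ≥ 0.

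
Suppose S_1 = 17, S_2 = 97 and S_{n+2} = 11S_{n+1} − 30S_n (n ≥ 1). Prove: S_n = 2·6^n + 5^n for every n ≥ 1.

Base cases: S_1 = 17 and 2·6^1 + 5^1 = 17; S_2 = 97 and 2·6^2 + 5^2 = 97.
Assume S_i = 2·6^i + 5^i for all 1 ≤ i ≤ j, where j ≥ 2.
Then S_{j+1} = 11S_j − 30S_{j−1} = 11·(2·6^j + 5^j) − 30·(2·6^{j−1} + 5^{j−1}) = 2·(11·6 − 30)6^{j−1} + (11·5 − 30)5^{j−1} = 72·6^{j−1} + 25·5^{j−1} = 2·6^{j+1} + 5^{j+1}.
So the formula holds for j+1, and by strong induction S_n = 2·6^n + 5^n for all n ≥ 1.

S_n = 2·6^n + 5^n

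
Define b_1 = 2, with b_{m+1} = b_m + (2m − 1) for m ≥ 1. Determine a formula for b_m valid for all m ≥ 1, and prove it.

Claim: b_m = m^2 − 2m + 3.

Base case: b_1 = 2, and 1^2 − 2·1 + 3 = 2.
Assume b_k = k^2 − 2k + 3.
Then b_{k+1} = b_k + (2k − 1) = (k^2 − 2k + 3) + (2k − 1) = k^2 + 2,
and (k+1)^2 − 2·(k+1) + 3 = k^2 + 2.
This completes the inductive step, so b_m = m^2 − 2m + 3 for all m ≥ 1.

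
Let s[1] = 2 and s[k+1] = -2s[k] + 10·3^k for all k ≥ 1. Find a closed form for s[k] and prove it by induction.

Claim: s[k] = 2·(-2)^k + 2·3^k.

Base case: s[1] = 2, and 2·(-2)^1 + 2·3^1 = -4 + 6 = 2.
Assume s[r] = 2·(-2)^r + 2·3^r for some r ≥ 1.
Then s[r+1] = -2s[r] + 10·3^r = -2·(2·(-2)^r + 2·3^r) + 10·3^r = 2·(-2)^{r+1} − 4·3^r + 10·3^r = 2·(-2)^{r+1} + 6·3^r = 2·(-2)^{r+1} + 2·3^{r+1}.
This completes the inductive step, so s[k] = 2·(-2)^k + 2·3^k for all k ≥ 1.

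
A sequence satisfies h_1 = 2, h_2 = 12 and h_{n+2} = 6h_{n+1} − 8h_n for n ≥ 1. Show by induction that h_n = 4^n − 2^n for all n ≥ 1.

Base cases: h_1 = 2 and 4^1 − 2^1 = 2; h_2 = 12 and 4^2 − 2^2 = 12.
Assume h_j = 4^j − 2^j for all 1 ≤ j ≤ m, where m ≥ 2.
Then h_{m+1} = 6h_m − 8h_{m−1} = 6·(4^m − 2^m) − 8·(4^{m−1} − 2^{m−1}) = (6·4 − 8)4^{m−1} − (6·2 − 8)2^{m−1} = 16·4^{m−1} − 4·2^{m−1} = 4^{m+1} − 2^{m+1}.
So the formula holds for m+1, and by strong induction h_n = 4^n − 2^n for all n ≥ 1.

h_n = 4^n − 2^n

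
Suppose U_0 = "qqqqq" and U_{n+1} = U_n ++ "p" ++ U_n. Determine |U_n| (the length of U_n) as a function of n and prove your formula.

Claim: |U_n| = 6·2^n − 1.

Base case: |U_0| = 5, and 6·2^0 − 1 = 5.
Assume |U_r| = 6·2^r − 1.
Then |U_{r+1}| = |U_r| + 1 + |U_r| = 2|U_r| + 1 = 2(6·2^r − 1) + 1 = 6·2^{r+1} − 2 + 1 = 6·2^{r+1} − 1.
So the formula holds for r+1, and by induction |U_n| = 6·2^n − 1 for all n ≥ 0.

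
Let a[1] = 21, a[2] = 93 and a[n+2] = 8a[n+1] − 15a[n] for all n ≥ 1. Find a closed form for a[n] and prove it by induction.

Claim: a[n] = 3·5^n + 2·3^n.

Base cases: a[1] = 21 and 3·5^1 + 2·3^1 = 21; a[2] = 93 and 3·5^2 + 2·3^2 = 93.
Assume a[j] = 3·5^j + 2·3^j for all 1 ≤ j ≤ r, where r ≥ 2.
Then a[r+1] = 8a[r] − 15a[r−1] = 8·(3·5^r + 2·3^r) − 15·(3·5^{r−1} + 2·3^{r−1}) = 3·(8·5 − 15)5^{r−1} + 2·(8·3 − 15)3^{r−1} = 75·5^{r−1} + 18·3^{r−1} = 3·5^{r+1} + 2·3^{r+1}.
Hence a[n] = 3·5^n + 2·3^n for every n ≥ 1, by strong induction.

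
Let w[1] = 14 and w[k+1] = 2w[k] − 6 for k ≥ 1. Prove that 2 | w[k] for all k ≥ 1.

Base case: w[1] = 14 = 2·7, so 2 | w[1].
Assume 2 | w[m], so w[m] = 2t for some integer t.
Then w[m+1] = 2w[m] − 6 = 2·(2t) − 6 = 2(2t − 3), so 2 | w[m+1].
By induction, 2 | w[k] for all k ≥ 1.

2 | w[k]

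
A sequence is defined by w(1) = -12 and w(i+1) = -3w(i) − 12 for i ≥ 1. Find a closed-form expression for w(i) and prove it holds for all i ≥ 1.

Claim: w(i) = 3·(-3)^i − 3.

Base case: w(1) = -12, and 3·(-3)^1 − 3 = -9 − 3 = -12.
Assume w(m) = 3·(-3)^m − 3 for some m ≥ 1.
Then w(m+1) = -3w(m) − 12 = -3·(3·(-3)^m − 3) − 12 = -9·(-3)^m + 9 − 12 = 3·(-3)^{m+1} − 3.
Hence w(i) = 3·(-3)^i − 3 for every i ≥ 1, by induction.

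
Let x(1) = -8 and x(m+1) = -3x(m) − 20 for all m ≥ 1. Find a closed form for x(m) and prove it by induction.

Claim: x(m) = (-3)^m − 5.

Base case: x(1) = -8, and (-3)^1 − 5 = -3 − 5 = -8.
Assume x(k) = (-3)^k − 5 for some k ≥ 1.
Then x(k+1) = -3x(k) − 20 = -3·((-3)^k − 5) − 20 = -3·(-3)^k + 15 − 20 = (-3)^{k+1} − 5.
So the formula holds for k+1, and by induction x(m) = (-3)^m − 5 for all m ≥ 1.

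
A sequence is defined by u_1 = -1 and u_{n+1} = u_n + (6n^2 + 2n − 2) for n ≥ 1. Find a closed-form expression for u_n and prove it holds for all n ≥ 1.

Claim: u_n = 2n^3 − 2n^2 − 2n + 1.

Base case: u_1 = -1, and 2·1^3 − 2·1^2 − 2·1 + 1 = -1.
Assume u_m = 2m^3 − 2m^2 − 2m + 1.
Then u_{m+1} = u_m + (6m^2 + 2m − 2) = (2m^3 − 2m^2 − 2m + 1) + (6m^2 + 2m − 2) = 2m^3 + 4m^2 − 1,
and 2·(m+1)^3 − 2·(m+1)^2 − 2·(m+1) + 1 = 2m^3 + 4m^2 − 1.
Hence u_n = 2n^3 − 2n^2 − 2n + 1 for every n ≥ 1, by induction.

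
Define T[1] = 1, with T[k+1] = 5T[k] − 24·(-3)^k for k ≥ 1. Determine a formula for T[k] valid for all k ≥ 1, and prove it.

Claim: T[k] = 2·5^k + 3·(-3)^k.

Base case: T[1] = 1, and 2·5^1 + 3·(-3)^1 = 10 − 9 = 1.
Assume T[j] = 2·5^j + 3·(-3)^j for some j ≥ 1.
Then T[j+1] = 5T[j] − 24·(-3)^j = 5·(2·5^j + 3·(-3)^j) − 24·(-3)^j = 2·5^{j+1} + 15·(-3)^j − 24·(-3)^j = 2·5^{j+1} − 9·(-3)^j = 2·5^{j+1} + 3·(-3)^{j+1}.
Hence T[k] = 2·5^k + 3·(-3)^k for every k ≥ 1, by induction.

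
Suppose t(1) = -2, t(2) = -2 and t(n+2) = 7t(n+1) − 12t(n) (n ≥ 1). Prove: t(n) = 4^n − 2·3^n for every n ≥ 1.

Base cases: t(1) = -2 and 4^1 − 2·3^1 = -2; t(2) = -2 and 4^2 − 2·3^2 = -2.
Assume t(j) = 4^j − 2·3^j for all 1 ≤ j ≤ r, where r ≥ 2.
Then t(r+1) = 7t(r) − 12t(r−1) = 7·(4^r − 2·3^r) − 12·(4^{r−1} − 2·3^{r−1}) = (7·4 − 12)4^{r−1} − 2·(7·3 − 12)3^{r−1} = 16·4^{r−1} − 18·3^{r−1} = 4^{r+1} − 2·3^{r+1}.
This completes the inductive step, so t(n) = 4^n − 2·3^n for all n ≥ 1.

t(n) = 4^n − 2·3^n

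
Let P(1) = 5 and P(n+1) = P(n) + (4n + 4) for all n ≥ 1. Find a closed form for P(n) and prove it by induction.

Claim: P(n) = 2n^2 + 2n + 1.

Base case: P(1) = 5, and 2·1^2 + 2·1 + 1 = 5.
Assume P(m) = 2m^2 + 2m + 1.
Then P(m+1) = P(m) + (4m + 4) = (2m^2 + 2m + 1) + (4m + 4) = 2m^2 + 6m + 5,
and 2·(m+1)^2 + 2·(m+1) + 1 = 2m^2 + 6m + 5.
By induction, P(n) = 2n^2 + 2n + 1 for all n ≥ 1.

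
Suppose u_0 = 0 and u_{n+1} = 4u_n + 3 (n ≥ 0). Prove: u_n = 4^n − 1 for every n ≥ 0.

Base case: u_0 = 0, and 4^0 − 1 = 1 − 1 = 0.
Assume u_j = 4^j − 1 for some j ≥ 0.
Then u_{j+1} = 4u_j + 3 = 4·(4^j − 1) + 3 = 4^{j+1} − 4 + 3 = 4^{j+1} − 1.
So the formula holds for j+1, and by induction u_n = 4^n − 1 for all n ≥ 0.

u_n = 4^n − 1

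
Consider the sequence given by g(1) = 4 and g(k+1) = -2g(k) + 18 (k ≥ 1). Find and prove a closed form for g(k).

Claim: g(k) = (-2)^k + 6.

Base case: g(1) = 4, and (-2)^1 + 6 = -2 + 6 = 4.
Assume g(r) = (-2)^r + 6 for some r ≥ 1.
Then g(r+1) = -2g(r) + 18 = -2·((-2)^r + 6) + 18 = -2·(-2)^r − 12 + 18 = (-2)^{r+1} + 6.
Hence g(k) = (-2)^k + 6 for every k ≥ 1, by induction.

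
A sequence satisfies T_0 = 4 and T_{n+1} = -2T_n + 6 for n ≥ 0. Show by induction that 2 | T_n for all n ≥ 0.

Base case: T_0 = 4 = 2·2, so 2 | T_0.
Assume 2 | T_j, so T_j = 2t for some integer t.
Then T_{j+1} = -2T_j + 6 = -2·(2t) + 6 = 2(-2t + 3), so 2 | T_{j+1}.
Hence 2 | T_n for every n ≥ 0, by induction.

2 | T_n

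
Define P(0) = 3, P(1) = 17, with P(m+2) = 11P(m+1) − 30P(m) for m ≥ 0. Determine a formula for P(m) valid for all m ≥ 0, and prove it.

Claim: P(m) = 5^m + 2·6^m.

Base cases: P(0) = 3 and 5^0 + 2·6^0 = 3; P(1) = 17 and 5^1 + 2·6^1 = 17.
Assume P(j) = 5^j + 2·6^j for all 0 ≤ j ≤ k, where k ≥ 1.
Then P(k+1) = 11P(k) − 30P(k−1) = 11·(5^k + 2·6^k) − 30·(5^{k−1} + 2·6^{k−1}) = (11·5 − 30)5^{k−1} + 2·(11·6 − 30)6^{k−1} = 25·5^{k−1} + 72·6^{k−1} = 5^{k+1} + 2·6^{k+1}.
This completes the inductive step, so P(m) = 5^m + 2·6^m for all m ≥ 0.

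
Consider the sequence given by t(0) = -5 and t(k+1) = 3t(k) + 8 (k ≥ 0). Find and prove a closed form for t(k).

Claim: t(k) = -3^k − 4.

Base case: t(0) = -5, and -3^0 − 4 = -1 − 4 = -5.
Assume t(j) = -3^j − 4 for some j ≥ 0.
Then t(j+1) = 3t(j) + 8 = 3·(-3^j − 4) + 8 = -3^{j+1} − 12 + 8 = -3^{j+1} − 4.
So the formula holds for j+1, and by induction t(k) = -3^k − 4 for all k ≥ 0.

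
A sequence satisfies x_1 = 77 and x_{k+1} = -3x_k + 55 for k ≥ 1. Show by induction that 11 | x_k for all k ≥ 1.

Base case: x_1 = 77 = 11·7, so 11 | x_1.
Assume 11 | x_j, so x_j = 11t for some integer t.
Then x_{j+1} = -3x_j + 55 = -3·(11t) + 55 = 11(-3t + 5), so 11 | x_{j+1}.
This completes the inductive step, so 11 | x_k for all k ≥ 1.

11 | x_k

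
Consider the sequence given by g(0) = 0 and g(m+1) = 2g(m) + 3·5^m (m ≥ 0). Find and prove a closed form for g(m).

Claim: g(m) = -2^m + 5^m.

Base case: g(0) = 0, and -2^0 + 5^0 = -1 + 1 = 0.
Assume g(r) = -2^r + 5^r for some r ≥ 0.
Then g(r+1) = 2g(r) + 3·5^r = 2·(-2^r + 5^r) + 3·5^r = -2^{r+1} + 2·5^r + 3·5^r = -2^{r+1} + 5·5^r = -2^{r+1} + 5^{r+1}.
Hence g(m) = -2^m + 5^m for every m ≥ 0, by induction.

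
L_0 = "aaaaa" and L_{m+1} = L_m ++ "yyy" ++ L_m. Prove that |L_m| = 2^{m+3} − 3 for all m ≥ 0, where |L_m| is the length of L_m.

Base case: |L_0| = 5, and 2^{0+3} − 3 = 5.
Assume |L_k| = 2^{k+3} − 3.
Then |L_{k+1}| = |L_k| + 3 + |L_k| = 2|L_k| + 3 = 2(2^{k+3} − 3) + 3 = 2^{k+1+3} − 6 + 3 = 2^{k+1+3} − 3.
By induction, |L_m| = 2^{m+3} − 3 for all m ≥ 0.

|L_m| = 2^{m+3} − 3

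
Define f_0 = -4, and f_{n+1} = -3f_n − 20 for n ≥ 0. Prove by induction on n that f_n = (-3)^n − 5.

Base case: f_0 = -4, and (-3)^0 − 5 = 1 − 5 = -4.
Assume f_m = (-3)^m − 5 for some m ≥ 0.
Then f_{m+1} = -3f_m − 20 = -3·((-3)^m − 5) − 20 = -3·(-3)^m + 15 − 20 = (-3)^{m+1} − 5.
So the formula holds for m+1, and by induction f_n = (-3)^n − 5 for all n ≥ 0.

f_n = (-3)^n − 5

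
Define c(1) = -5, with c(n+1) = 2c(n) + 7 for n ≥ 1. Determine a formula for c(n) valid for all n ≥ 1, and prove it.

Claim: c(n) = 2^n − 7.

Base case: c(1) = -5, and 2^1 − 7 = 2 − 7 = -5.
Assume c(k) = 2^k − 7 for some k ≥ 1.
Then c(k+1) = 2c(k) + 7 = 2·(2^k − 7) + 7 = 2^{k+1} − 14 + 7 = 2^{k+1} − 7.
Hence c(n) = 2^n − 7 for every n ≥ 1, by induction.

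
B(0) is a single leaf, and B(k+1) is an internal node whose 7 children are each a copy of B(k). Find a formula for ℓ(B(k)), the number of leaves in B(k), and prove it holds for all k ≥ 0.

Claim: ℓ(B(k)) = 7^k.

Base case: ℓ(B(0)) = 1, and 7^0 = 1.
Assume ℓ(B(m)) = 7^m.
Then ℓ(B(m+1)) = 7·ℓ(B(m)) = 7·7^m = 7^{m+1}.
This completes the inductive step, so ℓ(B(k)) = 7^k for all k ≥ 0.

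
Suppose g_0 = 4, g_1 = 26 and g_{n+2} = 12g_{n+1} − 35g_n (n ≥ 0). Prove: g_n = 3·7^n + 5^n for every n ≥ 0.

Base cases: g_0 = 4 and 3·7^0 + 5^0 = 4; g_1 = 26 and 3·7^1 + 5^1 = 26.
Assume g_j = 3·7^j + 5^j for all 0 ≤ j ≤ k, where k ≥ 1.
Then g_{k+1} = 12g_k − 35g_{k−1} = 12·(3·7^k + 5^k) − 35·(3·7^{k−1} + 5^{k−1}) = 3·(12·7 − 35)7^{k−1} + (12·5 − 35)5^{k−1} = 147·7^{k−1} + 25·5^{k−1} = 3·7^{k+1} + 5^{k+1}.
By strong induction, g_n = 3·7^n + 5^n for all n ≥ 0.

g_n = 3·7^n + 5^n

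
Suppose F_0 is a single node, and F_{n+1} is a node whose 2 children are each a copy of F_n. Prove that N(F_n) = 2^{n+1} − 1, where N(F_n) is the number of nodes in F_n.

Base case: N(F_0) = 1, and 2^{0+1} − 1 = 1.
Assume N(F_m) = 2^{m+1} − 1.
Then N(F_{m+1}) = 1 + 2N(F_m) = 1 + 2(2^{m+1} − 1) = 2^{m+2} − 2 + 1 = 2^{m+2} − 1.
By induction, N(F_n) = 2^{n+1} − 1 for all n ≥ 0.

N(F_n) = 2^{n+1} − 1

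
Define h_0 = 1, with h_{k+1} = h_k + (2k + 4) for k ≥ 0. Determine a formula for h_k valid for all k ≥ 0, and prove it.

Claim: h_k = k^2 + 3k + 1.

Base case: h_0 = 1, and 0^2 + 3·0 + 1 = 1.
Assume h_j = j^2 + 3j + 1.
Then h_{j+1} = h_j + (2j + 4) = (j^2 + 3j + 1) + (2j + 4) = j^2 + 5j + 5,
and (j+1)^2 + 3·(j+1) + 1 = j^2 + 5j + 5.
This completes the inductive step, so h_k = k^2 + 3k + 1 for all k ≥ 0.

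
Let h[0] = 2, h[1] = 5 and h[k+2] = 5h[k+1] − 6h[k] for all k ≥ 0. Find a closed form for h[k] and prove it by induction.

Claim: h[k] = 3^k + 2^k.

Base cases: h[0] = 2 and 3^0 + 2^0 = 2; h[1] = 5 and 3^1 + 2^1 = 5.
Assume h[i] = 3^i + 2^i for all 0 ≤ i ≤ j, where j ≥ 1.
Then h[j+1] = 5h[j] − 6h[j−1] = 5·(3^j + 2^j) − 6·(3^{j−1} + 2^{j−1}) = (5·3 − 6)3^{j−1} + (5·2 − 6)2^{j−1} = 9·3^{j−1} + 4·2^{j−1} = 3^{j+1} + 2^{j+1}.
By strong induction, h[k] = 3^k + 2^k for all k ≥ 0.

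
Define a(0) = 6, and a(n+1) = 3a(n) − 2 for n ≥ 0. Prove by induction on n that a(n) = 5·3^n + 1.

Base case: a(0) = 6, and 5·3^0 + 1 = 5 + 1 = 6.
Assume a(m) = 5·3^m + 1 for some m ≥ 0.
Then a(m+1) = 3a(m) − 2 = 3·(5·3^m + 1) − 2 = 15·3^m + 3 − 2 = 5·3^{m+1} + 1.
This completes the inductive step, so a(n) = 5·3^n + 1 for all n ≥ 0.

a(n) = 5·3^n + 1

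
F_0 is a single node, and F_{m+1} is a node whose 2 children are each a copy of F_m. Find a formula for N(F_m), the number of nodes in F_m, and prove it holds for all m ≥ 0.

Claim: N(F_m) = 2^{m+1} − 1.

Base case: N(F_0) = 1, and 2^{0+1} − 1 = 1.
Assume N(F_k) = 2^{k+1} − 1.
Then N(F_{k+1}) = 1 + 2N(F_k) = 1 + 2(2^{k+1} − 1) = 2^{k+2} − 2 + 1 = 2^{k+2} − 1.
By induction, N(F_m) = 2^{m+1} − 1 for all m ≥ 0.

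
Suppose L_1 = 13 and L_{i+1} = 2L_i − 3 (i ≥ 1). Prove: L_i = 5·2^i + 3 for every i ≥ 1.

Base case: L_1 = 13, and 5·2^1 + 3 = 10 + 3 = 13.
Assume L_k = 5·2^k + 3 for some k ≥ 1.
Then L_{k+1} = 2L_k − 3 = 2·(5·2^k + 3) − 3 = 10·2^k + 6 − 3 = 5·2^{k+1} + 3.
Hence L_i = 5·2^i + 3 for every i ≥ 1, by induction.

L_i = 5·2^i + 3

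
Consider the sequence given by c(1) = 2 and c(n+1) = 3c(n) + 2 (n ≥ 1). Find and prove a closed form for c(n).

Claim: c(n) = 3^n − 1.

Base case: c(1) = 2, and 3^1 − 1 = 3 − 1 = 2.
Assume c(j) = 3^j − 1 for some j ≥ 1.
Then c(j+1) = 3c(j) + 2 = 3·(3^j − 1) + 2 = 3^{j+1} − 3 + 2 = 3^{j+1} − 1.
So the formula holds for j+1, and by induction c(n) = 3^n − 1 for all n ≥ 1.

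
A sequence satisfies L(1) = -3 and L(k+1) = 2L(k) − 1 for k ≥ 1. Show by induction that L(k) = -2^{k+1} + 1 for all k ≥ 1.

Base case: L(1) = -3, and -2^{1+1} + 1 = -4 + 1 = -3.
Assume L(r) = -2^{r+1} + 1 for some r ≥ 1.
Then L(r+1) = 2L(r) − 1 = 2·(-2^{r+1} + 1) − 1 = -2^{r+2} + 2 − 1 = -2^{r+2} + 1.
Hence L(k) = -2^{k+1} + 1 for every k ≥ 1, by induction.

L(k) = -2^{k+1} + 1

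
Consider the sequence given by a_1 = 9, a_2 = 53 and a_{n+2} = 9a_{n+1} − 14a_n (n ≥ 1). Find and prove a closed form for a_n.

Claim: a_n = 7^n + 2^n.

Base cases: a_1 = 9 and 7^1 + 2^1 = 9; a_2 = 53 and 7^2 + 2^2 = 53.
Assume a_j = 7^j + 2^j for all 1 ≤ j ≤ m, where m ≥ 2.
Then a_{m+1} = 9a_m − 14a_{m−1} = 9·(7^m + 2^m) − 14·(7^{m−1} + 2^{m−1}) = (9·7 − 14)7^{m−1} + (9·2 − 14)2^{m−1} = 49·7^{m−1} + 4·2^{m−1} = 7^{m+1} + 2^{m+1}.
By strong induction, a_n = 7^n + 2^n for all n ≥ 1.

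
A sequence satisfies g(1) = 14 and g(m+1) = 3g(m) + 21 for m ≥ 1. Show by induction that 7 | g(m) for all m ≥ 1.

Base case: g(1) = 14 = 7·2, so 7 | g(1).
Assume 7 | g(r), so g(r) = 7t for some integer t.
Then g(r+1) = 3g(r) + 21 = 3·(7t) + 21 = 7(3t + 3), so 7 | g(r+1).
Hence 7 | g(m) for every m ≥ 1, by induction.

7 | g(m)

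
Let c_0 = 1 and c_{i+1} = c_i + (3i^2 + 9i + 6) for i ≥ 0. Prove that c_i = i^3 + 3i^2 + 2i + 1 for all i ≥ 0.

Base case: c_0 = 1, and 0^3 + 3·0^2 + 2·0 + 1 = 1.
Assume c_j = j^3 + 3j^2 + 2j + 1.
Then c_{j+1} = c_j + (3j^2 + 9j + 6) = (j^3 + 3j^2 + 2j + 1) + (3j^2 + 9j + 6) = j^3 + 6j^2 + 11j + 7,
and (j+1)^3 + 3·(j+1)^2 + 2·(j+1) + 1 = j^3 + 6j^2 + 11j + 7.
This completes the inductive step, so c_i = i^3 + 3i^2 + 2i + 1 for all i ≥ 0.

c_i = i^3 + 3i^2 + 2i + 1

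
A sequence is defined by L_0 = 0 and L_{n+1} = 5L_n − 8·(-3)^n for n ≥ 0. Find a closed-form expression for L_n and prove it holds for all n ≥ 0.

Claim: L_n = -5^n + (-3)^n.

Base case: L_0 = 0, and -5^0 + (-3)^0 = -1 + 1 = 0.
Assume L_k = -5^k + (-3)^k for some k ≥ 0.
Then L_{k+1} = 5L_k − 8·(-3)^k = 5·(-5^k + (-3)^k) − 8·(-3)^k = -5^{k+1} + 5·(-3)^k − 8·(-3)^k = -5^{k+1} − 3·(-3)^k = -5^{k+1} + (-3)^{k+1}.
This completes the inductive step, so L_n = -5^n + (-3)^n for all n ≥ 0.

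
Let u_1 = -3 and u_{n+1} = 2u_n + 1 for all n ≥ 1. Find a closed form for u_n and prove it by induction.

Claim: u_n = -2^n − 1.

Base case: u_1 = -3, and -2^1 − 1 = -2 − 1 = -3.
Assume u_r = -2^r − 1 for some r ≥ 1.
Then u_{r+1} = 2u_r + 1 = 2·(-2^r − 1) + 1 = -2^{r+1} − 2 + 1 = -2^{r+1} − 1.
Hence u_n = -2^n − 1 for every n ≥ 1, by induction.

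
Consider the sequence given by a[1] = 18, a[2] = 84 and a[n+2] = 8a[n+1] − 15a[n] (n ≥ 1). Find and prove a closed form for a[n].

Claim: a[n] = 3·5^n + 3^n.

Base cases: a[1] = 18 and 3·5^1 + 3^1 = 18; a[2] = 84 and 3·5^2 + 3^2 = 84.
Assume a[j] = 3·5^j + 3^j for all 1 ≤ j ≤ m, where m ≥ 2.
Then a[m+1] = 8a[m] − 15a[m−1] = 8·(3·5^m + 3^m) − 15·(3·5^{m−1} + 3^{m−1}) = 3·(8·5 − 15)5^{m−1} + (8·3 − 15)3^{m−1} = 75·5^{m−1} + 9·3^{m−1} = 3·5^{m+1} + 3^{m+1}.
By strong induction, a[n] = 3·5^n + 3^n for all n ≥ 1.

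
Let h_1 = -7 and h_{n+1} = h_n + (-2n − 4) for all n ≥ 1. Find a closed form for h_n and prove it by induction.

Claim: h_n = -n^2 − 3n − 3.

Base case: h_1 = -7, and -1^2 − 3·1 − 3 = -7.
Assume h_j = -j^2 − 3j − 3.
Then h_{j+1} = h_j + (-2j − 4) = (-j^2 − 3j − 3) + (-2j − 4) = -j^2 − 5j − 7,
and -(j+1)^2 − 3·(j+1) − 3 = -j^2 − 5j − 7.
This completes the inductive step, so h_n = -n^2 − 3n − 3 for all n ≥ 1.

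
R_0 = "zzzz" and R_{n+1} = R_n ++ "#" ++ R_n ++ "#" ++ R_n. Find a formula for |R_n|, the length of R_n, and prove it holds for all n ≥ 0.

Claim: |R_n| = 5·3^n − 1.

Base case: |R_0| = 4, and 5·3^0 − 1 = 4.
Assume |R_m| = 5·3^m − 1.
Then |R_{m+1}| = 3|R_m| + 2 = 3(5·3^m − 1) + 2 = 5·3^{m+1} − 3 + 2 = 5·3^{m+1} − 1.
By induction, |R_n| = 5·3^n − 1 for all n ≥ 0.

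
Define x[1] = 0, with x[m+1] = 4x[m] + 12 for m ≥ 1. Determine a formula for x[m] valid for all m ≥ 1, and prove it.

Claim: x[m] = 4^m − 4.

Base case: x[1] = 0, and 4^1 − 4 = 4 − 4 = 0.
Assume x[j] = 4^j − 4 for some j ≥ 1.
Then x[j+1] = 4x[j] + 12 = 4·(4^j − 4) + 12 = 4^{j+1} − 16 + 12 = 4^{j+1} − 4.
So the formula holds for j+1, and by induction x[m] = 4^m − 4 for all m ≥ 1.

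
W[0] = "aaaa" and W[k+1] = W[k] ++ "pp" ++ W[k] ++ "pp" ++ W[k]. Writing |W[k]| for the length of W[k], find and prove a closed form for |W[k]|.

Claim: |W[k]| = 6·3^k − 2.

Base case: |W[0]| = 4, and 6·3^0 − 2 = 4.
Assume |W[j]| = 6·3^j − 2.
Then |W[j+1]| = 3|W[j]| + 4 = 3(6·3^j − 2) + 4 = 6·3^{j+1} − 6 + 4 = 6·3^{j+1} − 2.
So the formula holds for j+1, and by induction |W[k]| = 6·3^k − 2 for all k ≥ 0.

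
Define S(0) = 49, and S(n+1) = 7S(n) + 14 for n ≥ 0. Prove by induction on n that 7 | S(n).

Base case: S(0) = 49 = 7·7, so 7 | S(0).
Assume 7 | S(m), so S(m) = 7t for some integer t.
Then S(m+1) = 7S(m) + 14 = 7·(7t) + 14 = 7(7t + 2), so 7 | S(m+1).
By induction, 7 | S(n) for all n ≥ 0.

7 | S(n)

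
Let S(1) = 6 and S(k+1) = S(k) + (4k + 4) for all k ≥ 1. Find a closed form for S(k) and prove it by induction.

Claim: S(k) = 2k^2 + 2k + 2.

Base case: S(1) = 6, and 2·1^2 + 2·1 + 2 = 6.
Assume S(r) = 2r^2 + 2r + 2.
Then S(r+1) = S(r) + (4r + 4) = (2r^2 + 2r + 2) + (4r + 4) = 2r^2 + 6r + 6,
and 2·(r+1)^2 + 2·(r+1) + 2 = 2r^2 + 6r + 6.
This completes the inductive step, so S(k) = 2k^2 + 2k + 2 for all k ≥ 1.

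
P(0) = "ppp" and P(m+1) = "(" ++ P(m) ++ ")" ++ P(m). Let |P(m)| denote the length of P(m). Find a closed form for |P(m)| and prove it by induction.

Claim: |P(m)| = 5·2^m − 2.

Base case: |P(0)| = 3, and 5·2^0 − 2 = 3.
Assume |P(r)| = 5·2^r − 2.
Then |P(r+1)| = 1 + |P(r)| + 1 + |P(r)| = 2|P(r)| + 2 = 2(5·2^r − 2) + 2 = 5·2^{r+1} − 4 + 2 = 5·2^{r+1} − 2.
By induction, |P(m)| = 5·2^m − 2 for all m ≥ 0.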